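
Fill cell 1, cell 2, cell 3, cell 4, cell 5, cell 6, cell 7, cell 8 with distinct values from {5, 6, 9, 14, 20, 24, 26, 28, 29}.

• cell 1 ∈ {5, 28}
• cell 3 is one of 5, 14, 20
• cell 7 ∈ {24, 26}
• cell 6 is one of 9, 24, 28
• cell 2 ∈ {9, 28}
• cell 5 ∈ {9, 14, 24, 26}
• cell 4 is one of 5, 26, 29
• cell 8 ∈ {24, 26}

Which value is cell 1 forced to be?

5

The 8 variables draw from only 8 values {5, 9, 14, 20, 24, 26, 28, 29}, so each is used; only cell 3 can be 20, hence cell 3 = 20.
The 7 still-open variables draw from only 7 values {5, 9, 14, 24, 26, 28, 29}, so each is used; only cell 5 can be 14, hence cell 5 = 14.
Among the 6 still-open variables, 29 fits only cell 4 (and all 6 values in {5, 9, 24, 26, 28, 29} must be used), so cell 4 = 29.
The 5 still-open variables together cover exactly {5, 9, 24, 26, 28} — 5 values for 5 variables — and 5 appears only in cell 1's list, so cell 1 = 5.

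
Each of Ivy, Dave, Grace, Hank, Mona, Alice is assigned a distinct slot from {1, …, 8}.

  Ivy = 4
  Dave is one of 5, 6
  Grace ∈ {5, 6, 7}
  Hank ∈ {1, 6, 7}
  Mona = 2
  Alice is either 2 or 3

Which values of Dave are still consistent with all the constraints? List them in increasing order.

5, 6

Ivy must be 4 (only option left).
Mona must be 2 (only option left). Strike 2 from Alice.
Alice's domain is down to {3}, so Alice = 3.
No further eliminations apply; Dave can still be any of 5, 6.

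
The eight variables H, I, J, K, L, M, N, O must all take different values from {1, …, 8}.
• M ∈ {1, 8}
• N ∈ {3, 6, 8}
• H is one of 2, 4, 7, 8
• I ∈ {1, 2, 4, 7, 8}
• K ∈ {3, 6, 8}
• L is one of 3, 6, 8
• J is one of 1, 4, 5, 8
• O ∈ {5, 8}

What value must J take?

K, L, N share exactly the 3 values {3, 6, 8}; by pigeonhole those values go to them, so strike 3, 6, 8 from H, I, J, M, O.
That leaves M = 1. So I, J can't be 1.
O must be 5 (only option left). So J can't be 5.
So J = 4.

4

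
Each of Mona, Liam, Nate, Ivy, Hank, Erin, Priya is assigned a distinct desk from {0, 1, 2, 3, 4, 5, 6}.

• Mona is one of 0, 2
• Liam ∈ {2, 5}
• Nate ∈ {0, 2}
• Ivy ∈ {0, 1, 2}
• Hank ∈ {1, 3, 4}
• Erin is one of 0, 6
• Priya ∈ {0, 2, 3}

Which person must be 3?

Among the 7 variables, 4 fits only Hank (and all 7 values in {0, 1, 2, 3, 4, 5, 6} must be used), so Hank = 4.
The 6 still-open variables draw from only 6 values {0, 1, 2, 3, 5, 6}, so each is used; only Ivy can be 1, hence Ivy = 1.
The 5 still-open variables together cover exactly {0, 2, 3, 5, 6} — 5 values for 5 variables — and 3 appears only in Priya's list, so Priya = 3.

Priya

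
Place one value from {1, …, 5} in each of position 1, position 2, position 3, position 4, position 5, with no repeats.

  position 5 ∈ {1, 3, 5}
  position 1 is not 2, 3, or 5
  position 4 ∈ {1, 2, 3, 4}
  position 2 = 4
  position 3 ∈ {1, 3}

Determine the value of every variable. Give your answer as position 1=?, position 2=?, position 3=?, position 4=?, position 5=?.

position 2's domain is down to {4}, so position 2 = 4. Remove 4 from position 1, position 4.
position 1 has just one choice, so position 1 = 1. So position 3, position 4, position 5 can't be 1.
That leaves position 3 = 3. Strike 3 from position 4, position 5.
position 4 has just one choice, so position 4 = 2.
That leaves position 5 = 5.

position 1=1, position 2=4, position 3=3, position 4=2, position 5=5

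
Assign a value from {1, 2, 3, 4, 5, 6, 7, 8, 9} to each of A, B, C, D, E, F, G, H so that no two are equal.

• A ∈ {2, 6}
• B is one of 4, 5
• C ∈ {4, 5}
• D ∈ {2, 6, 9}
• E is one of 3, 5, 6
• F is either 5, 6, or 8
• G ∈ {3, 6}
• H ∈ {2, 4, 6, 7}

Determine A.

2

The 8 variables together cover exactly {2, 3, 4, 5, 6, 7, 8, 9} — 8 values for 8 variables — and 7 appears only in H's list, so H = 7.
Among the 7 still-open variables, 8 fits only F (and all 7 values in {2, 3, 4, 5, 6, 8, 9} must be used), so F = 8.
The 6 still-open variables draw from only 6 values {2, 3, 4, 5, 6, 9}, so each is used; only D can be 9, hence D = 9.
The 5 still-open variables draw from only 5 values {2, 3, 4, 5, 6}, so each is used; only A can be 2, hence A = 2.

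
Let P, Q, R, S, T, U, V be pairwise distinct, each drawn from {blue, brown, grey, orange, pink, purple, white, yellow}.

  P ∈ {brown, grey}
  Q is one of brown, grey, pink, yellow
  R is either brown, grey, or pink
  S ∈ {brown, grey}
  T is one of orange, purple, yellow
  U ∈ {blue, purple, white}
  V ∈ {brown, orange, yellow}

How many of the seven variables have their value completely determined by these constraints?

4

P and S share exactly the 2 values {brown, grey}; by pigeonhole those values go to them, so strike brown, grey from Q, R, V.
R's domain is down to {pink}, so R = pink. Remove pink from Q.
Q's domain is down to {yellow}, so Q = yellow. Remove yellow from T, V.
V has just one choice, so V = orange. So T can't be orange.
T has just one choice, so T = purple. Remove purple from U.
Determined: Q=yellow, R=pink, T=purple, V=orange. The other variables each still have more than one consistent value. That makes 4.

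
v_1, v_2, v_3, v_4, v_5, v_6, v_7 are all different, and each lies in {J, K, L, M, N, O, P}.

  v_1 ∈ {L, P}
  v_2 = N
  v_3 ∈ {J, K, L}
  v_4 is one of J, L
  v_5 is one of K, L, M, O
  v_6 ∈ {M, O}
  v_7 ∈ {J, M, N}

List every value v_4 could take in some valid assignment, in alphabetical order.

J, L

v_2 has just one choice, so v_2 = N. So v_7 can't be N.
Among the 6 still-open variables, P fits only v_1 (and all 6 values in {J, K, L, M, O, P} must be used), so v_1 = P.
No further eliminations apply; v_4 can still be any of J, L.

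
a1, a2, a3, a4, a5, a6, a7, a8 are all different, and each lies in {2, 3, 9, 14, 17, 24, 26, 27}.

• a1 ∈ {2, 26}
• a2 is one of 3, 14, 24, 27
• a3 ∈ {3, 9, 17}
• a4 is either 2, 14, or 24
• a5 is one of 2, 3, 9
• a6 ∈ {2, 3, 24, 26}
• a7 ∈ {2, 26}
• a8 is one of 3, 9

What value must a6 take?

Among the 8 variables, 17 fits only a3 (and all 8 values in {2, 3, 9, 14, 17, 24, 26, 27} must be used), so a3 = 17.
Among the 7 still-open variables, 27 fits only a2 (and all 7 values in {2, 3, 9, 14, 24, 26, 27} must be used), so a2 = 27.
The 6 still-open variables together cover exactly {2, 3, 9, 14, 24, 26} — 6 values for 6 variables — and 14 appears only in a4's list, so a4 = 14.
The 5 still-open variables together cover exactly {2, 3, 9, 24, 26} — 5 values for 5 variables — and 24 appears only in a6's list, so a6 = 24.

24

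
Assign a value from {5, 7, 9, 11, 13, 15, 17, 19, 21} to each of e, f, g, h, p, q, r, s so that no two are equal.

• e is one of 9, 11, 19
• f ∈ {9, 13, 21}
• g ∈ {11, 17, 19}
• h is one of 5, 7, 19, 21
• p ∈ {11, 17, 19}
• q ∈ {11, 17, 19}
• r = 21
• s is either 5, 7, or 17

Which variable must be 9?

r has just one choice, so r = 21. Eliminate 21 elsewhere: f, h.
Among the 7 still-open variables, 13 fits only f (and all 7 values in {5, 7, 9, 11, 13, 17, 19} must be used), so f = 13.
Among the 6 still-open variables, 9 fits only e (and all 6 values in {5, 7, 9, 11, 17, 19} must be used), so e = 9.

e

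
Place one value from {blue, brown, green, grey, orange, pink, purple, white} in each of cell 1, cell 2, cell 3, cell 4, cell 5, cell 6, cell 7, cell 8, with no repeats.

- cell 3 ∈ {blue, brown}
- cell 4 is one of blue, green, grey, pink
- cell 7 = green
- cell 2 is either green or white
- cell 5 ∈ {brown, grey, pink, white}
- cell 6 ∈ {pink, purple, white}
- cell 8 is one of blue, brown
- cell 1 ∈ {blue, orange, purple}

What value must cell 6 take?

cell 7 must be green (only option left). Strike green from cell 2, cell 4.
cell 2's domain is down to {white}, so cell 2 = white. Strike white from cell 5, cell 6.
The 6 still-open variables together cover exactly {blue, brown, grey, orange, pink, purple} — 6 values for 6 variables — and orange appears only in cell 1's list, so cell 1 = orange.
The 5 still-open variables together cover exactly {blue, brown, grey, pink, purple} — 5 values for 5 variables — and purple appears only in cell 6's list, so cell 6 = purple.

purple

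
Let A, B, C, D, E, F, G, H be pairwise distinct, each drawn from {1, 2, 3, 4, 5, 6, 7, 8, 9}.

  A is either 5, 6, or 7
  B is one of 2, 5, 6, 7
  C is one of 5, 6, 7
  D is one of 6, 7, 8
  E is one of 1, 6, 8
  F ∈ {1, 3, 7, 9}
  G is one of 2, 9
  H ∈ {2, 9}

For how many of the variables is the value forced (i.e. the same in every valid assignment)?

The 8 variables together cover exactly {1, 2, 3, 5, 6, 7, 8, 9} — 8 values for 8 variables — and 3 appears only in F's list, so F = 3.
The 7 still-open variables together cover exactly {1, 2, 5, 6, 7, 8, 9} — 7 values for 7 variables — and 1 appears only in E's list, so E = 1.
Among the 6 still-open variables, 8 fits only D (and all 6 values in {2, 5, 6, 7, 8, 9} must be used), so D = 8.
G and H share exactly the 2 values {2, 9}; by pigeonhole those values go to them, so strike 2, 9 from B.
Determined: D=8, E=1, F=3. The other variables each still have more than one consistent value. That makes 3.

3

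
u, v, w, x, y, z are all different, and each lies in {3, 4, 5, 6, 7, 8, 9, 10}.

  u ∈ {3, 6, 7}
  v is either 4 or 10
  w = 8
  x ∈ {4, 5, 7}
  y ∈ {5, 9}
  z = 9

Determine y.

5

w must be 8 (only option left).
z must be 9 (only option left). Strike 9 from y.
So y = 5.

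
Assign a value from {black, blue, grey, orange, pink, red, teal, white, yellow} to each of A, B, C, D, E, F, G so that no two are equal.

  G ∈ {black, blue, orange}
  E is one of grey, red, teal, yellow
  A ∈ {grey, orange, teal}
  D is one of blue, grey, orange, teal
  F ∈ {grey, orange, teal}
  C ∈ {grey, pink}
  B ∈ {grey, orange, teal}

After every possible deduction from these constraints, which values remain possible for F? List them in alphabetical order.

The 3 variables A, B, F are confined to {grey, orange, teal}, which locks those values in; drop them from C, D, E, G.
C's domain is down to {pink}, so C = pink.
D has just one choice, so D = blue. Strike blue from G.
That leaves G = black.
No further eliminations apply; F can still be any of grey, orange, teal.

grey, orange, teal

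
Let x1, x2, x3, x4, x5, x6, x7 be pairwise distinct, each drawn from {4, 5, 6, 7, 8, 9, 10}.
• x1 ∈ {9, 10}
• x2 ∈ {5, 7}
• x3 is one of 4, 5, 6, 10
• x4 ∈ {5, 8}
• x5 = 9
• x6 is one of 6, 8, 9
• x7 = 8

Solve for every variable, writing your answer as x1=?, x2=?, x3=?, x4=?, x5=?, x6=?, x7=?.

x1=10, x2=7, x3=4, x4=5, x5=9, x6=6, x7=8

x5 has just one choice, so x5 = 9. Eliminate 9 elsewhere: x1, x6.
That leaves x7 = 8. Eliminate 8 elsewhere: x4, x6.
x1's domain is down to {10}, so x1 = 10. Remove 10 from x3.
x4 has just one choice, so x4 = 5. Strike 5 from x2, x3.
That leaves x6 = 6. So x3 can't be 6.
x2's domain is down to {7}, so x2 = 7.
x3 must be 4 (only option left).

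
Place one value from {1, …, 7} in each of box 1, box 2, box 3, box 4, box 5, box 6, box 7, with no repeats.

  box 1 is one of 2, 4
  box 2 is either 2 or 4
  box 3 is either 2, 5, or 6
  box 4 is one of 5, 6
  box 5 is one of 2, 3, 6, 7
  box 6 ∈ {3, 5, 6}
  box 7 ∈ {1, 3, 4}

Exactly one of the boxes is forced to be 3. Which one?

box 6

The 7 variables together cover exactly {1, 2, 3, 4, 5, 6, 7} — 7 values for 7 variables — and 1 appears only in box 7's list, so box 7 = 1.
The 6 still-open variables together cover exactly {2, 3, 4, 5, 6, 7} — 6 values for 6 variables — and 7 appears only in box 5's list, so box 5 = 7.
The 5 still-open variables draw from only 5 values {2, 3, 4, 5, 6}, so each is used; only box 6 can be 3, hence box 6 = 3.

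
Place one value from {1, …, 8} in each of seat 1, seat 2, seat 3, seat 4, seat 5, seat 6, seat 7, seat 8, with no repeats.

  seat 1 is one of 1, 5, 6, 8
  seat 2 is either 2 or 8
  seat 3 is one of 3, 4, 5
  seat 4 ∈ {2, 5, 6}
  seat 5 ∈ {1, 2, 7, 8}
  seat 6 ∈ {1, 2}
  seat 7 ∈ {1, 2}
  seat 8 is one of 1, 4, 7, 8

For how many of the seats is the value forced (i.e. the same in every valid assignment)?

4

The 8 variables draw from only 8 values {1, 2, 3, 4, 5, 6, 7, 8}, so each is used; only seat 3 can be 3, hence seat 3 = 3.
The 7 still-open variables together cover exactly {1, 2, 4, 5, 6, 7, 8} — 7 values for 7 variables — and 4 appears only in seat 8's list, so seat 8 = 4.
The 6 still-open variables together cover exactly {1, 2, 5, 6, 7, 8} — 6 values for 6 variables — and 7 appears only in seat 5's list, so seat 5 = 7.
The 2 variables seat 6 and seat 7 are confined to {1, 2}, which locks those values in; drop them from seat 1, seat 2, seat 4.
seat 2 must be 8 (only option left). Remove 8 from seat 1.
Determined: seat 2=8, seat 3=3, seat 5=7, seat 8=4. The other seats each still have more than one consistent value. That makes 4.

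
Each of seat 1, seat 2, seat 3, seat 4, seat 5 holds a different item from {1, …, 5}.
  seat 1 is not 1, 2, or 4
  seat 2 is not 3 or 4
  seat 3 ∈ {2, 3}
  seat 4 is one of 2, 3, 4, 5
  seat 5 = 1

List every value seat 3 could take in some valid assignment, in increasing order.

seat 5 has just one choice, so seat 5 = 1. Strike 1 from seat 2.
The 4 still-open variables together cover exactly {2, 3, 4, 5} — 4 values for 4 variables — and 4 appears only in seat 4's list, so seat 4 = 4.
No further eliminations apply; seat 3 can still be any of 2, 3.

2, 3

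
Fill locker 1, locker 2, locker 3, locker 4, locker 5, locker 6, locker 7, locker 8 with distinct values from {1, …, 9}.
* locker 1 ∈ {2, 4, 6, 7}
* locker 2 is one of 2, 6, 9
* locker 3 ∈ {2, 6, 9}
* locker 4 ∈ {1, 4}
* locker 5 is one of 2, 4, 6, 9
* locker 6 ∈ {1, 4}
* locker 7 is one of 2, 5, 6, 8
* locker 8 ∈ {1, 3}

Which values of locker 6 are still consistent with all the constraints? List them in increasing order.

locker 4 and locker 6 between them cover only {1, 4} — a naked pair. Remove those values from locker 1, locker 5, locker 8.
locker 8's domain is down to {3}, so locker 8 = 3.
locker 2, locker 3, locker 5 share exactly the 3 values {2, 6, 9}; by pigeonhole those values go to them, so strike 2, 6, 9 from locker 1, locker 7.
locker 1 has just one choice, so locker 1 = 7.
No further eliminations apply; locker 6 can still be any of 1, 4.

1, 4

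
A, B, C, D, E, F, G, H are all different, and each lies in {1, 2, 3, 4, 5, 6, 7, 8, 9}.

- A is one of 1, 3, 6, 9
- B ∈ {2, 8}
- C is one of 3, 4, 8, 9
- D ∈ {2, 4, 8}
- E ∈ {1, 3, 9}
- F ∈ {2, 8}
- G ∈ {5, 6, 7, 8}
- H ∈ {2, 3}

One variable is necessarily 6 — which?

B and F share exactly the 2 values {2, 8}; by pigeonhole those values go to them, so strike 2, 8 from C, D, G, H.
D has just one choice, so D = 4. Strike 4 from C.
H has just one choice, so H = 3. Eliminate 3 elsewhere: A, C, E.
C must be 9 (only option left). Strike 9 from A, E.
E must be 1 (only option left). Eliminate 1 elsewhere: A.
So 6 goes to A.

A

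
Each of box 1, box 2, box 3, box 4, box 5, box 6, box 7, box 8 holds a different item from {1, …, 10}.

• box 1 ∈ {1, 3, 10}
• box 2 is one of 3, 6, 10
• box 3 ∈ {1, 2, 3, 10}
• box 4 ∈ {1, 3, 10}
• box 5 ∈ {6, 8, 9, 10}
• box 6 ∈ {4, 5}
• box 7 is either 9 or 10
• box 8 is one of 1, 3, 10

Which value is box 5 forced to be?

8

The 3 variables box 1, box 4, box 8 are confined to {1, 3, 10}, which locks those values in; drop them from box 2, box 3, box 5, box 7.
box 2's domain is down to {6}, so box 2 = 6. Strike 6 from box 5.
box 3 has just one choice, so box 3 = 2.
box 7 has just one choice, so box 7 = 9. So box 5 can't be 9.
So box 5 = 8.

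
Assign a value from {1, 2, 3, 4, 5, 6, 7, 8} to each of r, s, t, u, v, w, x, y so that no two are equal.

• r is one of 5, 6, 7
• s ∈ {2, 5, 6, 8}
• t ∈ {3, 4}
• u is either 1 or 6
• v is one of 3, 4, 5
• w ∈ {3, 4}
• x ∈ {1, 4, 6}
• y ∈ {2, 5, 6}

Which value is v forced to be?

Among the 8 variables, 7 fits only r (and all 8 values in {1, 2, 3, 4, 5, 6, 7, 8} must be used), so r = 7.
The 7 still-open variables draw from only 7 values {1, 2, 3, 4, 5, 6, 8}, so each is used; only s can be 8, hence s = 8.
The 6 still-open variables draw from only 6 values {1, 2, 3, 4, 5, 6}, so each is used; only y can be 2, hence y = 2.
The 5 still-open variables draw from only 5 values {1, 3, 4, 5, 6}, so each is used; only v can be 5, hence v = 5.

5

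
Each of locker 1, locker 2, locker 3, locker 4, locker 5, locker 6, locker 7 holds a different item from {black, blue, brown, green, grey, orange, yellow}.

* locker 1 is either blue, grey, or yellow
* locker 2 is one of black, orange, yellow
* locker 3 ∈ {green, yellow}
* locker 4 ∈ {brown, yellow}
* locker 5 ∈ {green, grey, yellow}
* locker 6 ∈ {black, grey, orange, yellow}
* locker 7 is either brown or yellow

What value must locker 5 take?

grey

Among the 7 variables, blue fits only locker 1 (and all 7 values in {black, blue, brown, green, grey, orange, yellow} must be used), so locker 1 = blue.
The 2 variables locker 4 and locker 7 are confined to {brown, yellow}, which locks those values in; drop them from locker 2, locker 3, locker 5, locker 6.
locker 3 has just one choice, so locker 3 = green. So locker 5 can't be green.
So locker 5 = grey.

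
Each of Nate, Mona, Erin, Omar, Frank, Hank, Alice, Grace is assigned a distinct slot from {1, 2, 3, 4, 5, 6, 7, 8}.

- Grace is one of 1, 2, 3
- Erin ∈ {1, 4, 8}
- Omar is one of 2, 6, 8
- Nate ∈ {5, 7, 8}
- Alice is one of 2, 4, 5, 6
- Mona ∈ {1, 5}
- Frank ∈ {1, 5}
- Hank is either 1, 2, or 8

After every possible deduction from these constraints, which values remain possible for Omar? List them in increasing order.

2, 6, 8

The 8 variables draw from only 8 values {1, 2, 3, 4, 5, 6, 7, 8}, so each is used; only Grace can be 3, hence Grace = 3.
The 7 still-open variables together cover exactly {1, 2, 4, 5, 6, 7, 8} — 7 values for 7 variables — and 7 appears only in Nate's list, so Nate = 7.
Mona and Frank between them cover only {1, 5} — a naked pair. Remove those values from Erin, Hank, Alice.
No further eliminations apply; Omar can still be any of 2, 6, 8.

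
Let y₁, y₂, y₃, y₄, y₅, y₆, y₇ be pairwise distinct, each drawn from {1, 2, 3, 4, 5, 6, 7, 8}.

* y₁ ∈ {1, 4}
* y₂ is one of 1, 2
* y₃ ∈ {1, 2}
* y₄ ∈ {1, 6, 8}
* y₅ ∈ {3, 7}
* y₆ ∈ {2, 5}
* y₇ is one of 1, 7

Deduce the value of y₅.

3

The 2 variables y₂ and y₃ are confined to {1, 2}, which locks those values in; drop them from y₁, y₄, y₆, y₇.
That leaves y₁ = 4.
y₆'s domain is down to {5}, so y₆ = 5.
That leaves y₇ = 7. Strike 7 from y₅.
So y₅ = 3.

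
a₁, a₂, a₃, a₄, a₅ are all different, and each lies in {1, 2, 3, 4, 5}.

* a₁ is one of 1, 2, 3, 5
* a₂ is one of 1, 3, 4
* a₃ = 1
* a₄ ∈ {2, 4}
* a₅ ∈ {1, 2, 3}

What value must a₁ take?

5

a₃ has just one choice, so a₃ = 1. Remove 1 from a₁, a₂, a₅.
Among the 4 still-open variables, 5 fits only a₁ (and all 4 values in {2, 3, 4, 5} must be used), so a₁ = 5.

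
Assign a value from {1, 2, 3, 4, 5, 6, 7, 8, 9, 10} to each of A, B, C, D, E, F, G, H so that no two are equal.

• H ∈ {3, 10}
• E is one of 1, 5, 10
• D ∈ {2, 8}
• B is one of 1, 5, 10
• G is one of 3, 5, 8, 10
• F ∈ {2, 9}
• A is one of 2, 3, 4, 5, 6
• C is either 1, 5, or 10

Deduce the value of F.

B, C, E between them cover only {1, 5, 10} — a naked triple. Remove those values from A, G, H.
H has just one choice, so H = 3. So A, G can't be 3.
That leaves G = 8. Remove 8 from D.
D must be 2 (only option left). Strike 2 from A, F.
So F = 9.

9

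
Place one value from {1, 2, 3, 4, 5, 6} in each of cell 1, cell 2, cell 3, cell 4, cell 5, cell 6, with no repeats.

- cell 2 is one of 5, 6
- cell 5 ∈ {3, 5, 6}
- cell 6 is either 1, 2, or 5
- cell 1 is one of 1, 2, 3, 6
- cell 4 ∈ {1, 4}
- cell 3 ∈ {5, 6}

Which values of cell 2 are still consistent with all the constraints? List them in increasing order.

The 6 variables draw from only 6 values {1, 2, 3, 4, 5, 6}, so each is used; only cell 4 can be 4, hence cell 4 = 4.
cell 2 and cell 3 between them cover only {5, 6} — a naked pair. Remove those values from cell 1, cell 5, cell 6.
cell 5 must be 3 (only option left). Strike 3 from cell 1.
No further eliminations apply; cell 2 can still be any of 5, 6.

5, 6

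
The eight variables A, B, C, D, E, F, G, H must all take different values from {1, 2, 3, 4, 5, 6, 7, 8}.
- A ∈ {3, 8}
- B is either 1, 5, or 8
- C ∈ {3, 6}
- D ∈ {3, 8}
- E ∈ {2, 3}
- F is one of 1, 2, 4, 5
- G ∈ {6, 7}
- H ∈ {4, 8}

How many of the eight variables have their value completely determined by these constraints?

The 8 variables draw from only 8 values {1, 2, 3, 4, 5, 6, 7, 8}, so each is used; only G can be 7, hence G = 7.
Among the 7 still-open variables, 6 fits only C (and all 7 values in {1, 2, 3, 4, 5, 6, 8} must be used), so C = 6.
The 2 variables A and D are confined to {3, 8}, which locks those values in; drop them from B, E, H.
That leaves E = 2. Strike 2 from F.
H has just one choice, so H = 4. Eliminate 4 elsewhere: F.
Determined: C=6, E=2, G=7, H=4. The other variables each still have more than one consistent value. That makes 4.

4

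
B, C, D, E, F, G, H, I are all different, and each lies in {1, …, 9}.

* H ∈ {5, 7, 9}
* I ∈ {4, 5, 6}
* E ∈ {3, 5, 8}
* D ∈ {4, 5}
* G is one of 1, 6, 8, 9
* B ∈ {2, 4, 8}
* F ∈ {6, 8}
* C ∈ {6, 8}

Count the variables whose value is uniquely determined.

C and F share exactly the 2 values {6, 8}; by pigeonhole those values go to them, so strike 6, 8 from B, E, G, I.
D and I between them cover only {4, 5} — a naked pair. Remove those values from B, E, H.
B has just one choice, so B = 2.
E has just one choice, so E = 3.
Determined: B=2, E=3. The other variables each still have more than one consistent value. That makes 2.

2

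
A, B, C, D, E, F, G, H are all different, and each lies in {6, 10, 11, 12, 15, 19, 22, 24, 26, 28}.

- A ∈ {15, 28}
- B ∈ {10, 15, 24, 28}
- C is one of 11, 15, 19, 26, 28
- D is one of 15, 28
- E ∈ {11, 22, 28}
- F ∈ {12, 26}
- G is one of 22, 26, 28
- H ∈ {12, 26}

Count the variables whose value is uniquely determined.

3

A and D between them cover only {15, 28} — a naked pair. Remove those values from B, C, E, G.
F and H share exactly the 2 values {12, 26}; by pigeonhole those values go to them, so strike 12, 26 from C, G.
G's domain is down to {22}, so G = 22. Remove 22 from E.
That leaves E = 11. Remove 11 from C.
C must be 19 (only option left).
Determined: C=19, E=11, G=22. The other variables each still have more than one consistent value. That makes 3.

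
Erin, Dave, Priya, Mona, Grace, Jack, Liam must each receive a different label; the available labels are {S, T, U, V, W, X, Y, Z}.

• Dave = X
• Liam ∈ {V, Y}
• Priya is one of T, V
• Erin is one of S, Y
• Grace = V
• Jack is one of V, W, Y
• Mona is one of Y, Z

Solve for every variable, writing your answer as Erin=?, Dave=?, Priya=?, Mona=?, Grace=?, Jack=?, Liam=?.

Erin=S, Dave=X, Priya=T, Mona=Z, Grace=V, Jack=W, Liam=Y

Dave must be X (only option left).
Grace must be V (only option left). Remove V from Priya, Jack, Liam.
Liam has just one choice, so Liam = Y. Strike Y from Erin, Mona, Jack.
That leaves Erin = S.
Priya has just one choice, so Priya = T.
Mona must be Z (only option left).
That leaves Jack = W.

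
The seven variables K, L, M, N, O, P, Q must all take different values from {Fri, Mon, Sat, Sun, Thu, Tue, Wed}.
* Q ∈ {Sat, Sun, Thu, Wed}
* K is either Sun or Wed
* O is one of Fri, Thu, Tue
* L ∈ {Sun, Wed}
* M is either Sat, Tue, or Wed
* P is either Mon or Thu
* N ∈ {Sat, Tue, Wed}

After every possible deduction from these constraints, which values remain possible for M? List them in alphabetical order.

Sat, Tue

The 7 variables together cover exactly {Fri, Mon, Sat, Sun, Thu, Tue, Wed} — 7 values for 7 variables — and Fri appears only in O's list, so O = Fri.
The 6 still-open variables together cover exactly {Mon, Sat, Sun, Thu, Tue, Wed} — 6 values for 6 variables — and Mon appears only in P's list, so P = Mon.
Among the 5 still-open variables, Thu fits only Q (and all 5 values in {Sat, Sun, Thu, Tue, Wed} must be used), so Q = Thu.
K and L share exactly the 2 values {Sun, Wed}; by pigeonhole those values go to them, so strike Sun, Wed from M, N.
No further eliminations apply; M can still be any of Sat, Tue.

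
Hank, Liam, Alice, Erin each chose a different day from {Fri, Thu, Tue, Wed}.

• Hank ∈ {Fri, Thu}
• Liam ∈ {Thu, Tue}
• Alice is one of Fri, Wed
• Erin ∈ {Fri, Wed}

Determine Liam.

Tue

Among the 4 variables, Tue fits only Liam (and all 4 values in {Fri, Thu, Tue, Wed} must be used), so Liam = Tue.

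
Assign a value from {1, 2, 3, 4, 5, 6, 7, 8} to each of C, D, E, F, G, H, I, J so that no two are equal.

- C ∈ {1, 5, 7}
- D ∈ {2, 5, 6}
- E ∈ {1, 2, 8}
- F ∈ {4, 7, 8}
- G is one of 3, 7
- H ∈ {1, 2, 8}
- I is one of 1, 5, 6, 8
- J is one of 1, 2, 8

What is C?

The 8 variables together cover exactly {1, 2, 3, 4, 5, 6, 7, 8} — 8 values for 8 variables — and 3 appears only in G's list, so G = 3.
The 7 still-open variables draw from only 7 values {1, 2, 4, 5, 6, 7, 8}, so each is used; only F can be 4, hence F = 4.
The 6 still-open variables draw from only 6 values {1, 2, 5, 6, 7, 8}, so each is used; only C can be 7, hence C = 7.

7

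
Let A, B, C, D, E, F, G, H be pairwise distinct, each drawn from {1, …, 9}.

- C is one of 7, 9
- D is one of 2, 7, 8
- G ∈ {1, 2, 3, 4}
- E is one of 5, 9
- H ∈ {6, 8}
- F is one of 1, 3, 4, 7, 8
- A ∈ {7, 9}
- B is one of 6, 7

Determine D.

2

The 2 variables A and C are confined to {7, 9}, which locks those values in; drop them from B, D, E, F.
B has just one choice, so B = 6. Remove 6 from H.
E must be 5 (only option left).
H has just one choice, so H = 8. Eliminate 8 elsewhere: D, F.
So D = 2.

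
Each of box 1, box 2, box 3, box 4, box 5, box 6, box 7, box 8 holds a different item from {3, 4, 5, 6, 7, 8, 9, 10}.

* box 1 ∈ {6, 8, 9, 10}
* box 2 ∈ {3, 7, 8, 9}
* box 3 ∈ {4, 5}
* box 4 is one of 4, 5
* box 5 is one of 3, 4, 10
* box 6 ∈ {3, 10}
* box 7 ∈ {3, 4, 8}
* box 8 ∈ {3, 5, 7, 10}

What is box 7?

Among the 8 variables, 6 fits only box 1 (and all 8 values in {3, 4, 5, 6, 7, 8, 9, 10} must be used), so box 1 = 6.
The 7 still-open variables draw from only 7 values {3, 4, 5, 7, 8, 9, 10}, so each is used; only box 2 can be 9, hence box 2 = 9.
The 6 still-open variables draw from only 6 values {3, 4, 5, 7, 8, 10}, so each is used; only box 8 can be 7, hence box 8 = 7.
The 5 still-open variables draw from only 5 values {3, 4, 5, 8, 10}, so each is used; only box 7 can be 8, hence box 7 = 8.

8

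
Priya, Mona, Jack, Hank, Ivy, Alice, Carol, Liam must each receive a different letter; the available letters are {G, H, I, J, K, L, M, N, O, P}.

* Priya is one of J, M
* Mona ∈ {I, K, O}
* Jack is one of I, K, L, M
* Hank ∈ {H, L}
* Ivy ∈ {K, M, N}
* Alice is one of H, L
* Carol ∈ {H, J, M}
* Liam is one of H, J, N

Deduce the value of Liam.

Among the 8 variables, O fits only Mona (and all 8 values in {H, I, J, K, L, M, N, O} must be used), so Mona = O.
The 7 still-open variables draw from only 7 values {H, I, J, K, L, M, N}, so each is used; only Jack can be I, hence Jack = I.
Among the 6 still-open variables, K fits only Ivy (and all 6 values in {H, J, K, L, M, N} must be used), so Ivy = K.
Among the 5 still-open variables, N fits only Liam (and all 5 values in {H, J, L, M, N} must be used), so Liam = N.

N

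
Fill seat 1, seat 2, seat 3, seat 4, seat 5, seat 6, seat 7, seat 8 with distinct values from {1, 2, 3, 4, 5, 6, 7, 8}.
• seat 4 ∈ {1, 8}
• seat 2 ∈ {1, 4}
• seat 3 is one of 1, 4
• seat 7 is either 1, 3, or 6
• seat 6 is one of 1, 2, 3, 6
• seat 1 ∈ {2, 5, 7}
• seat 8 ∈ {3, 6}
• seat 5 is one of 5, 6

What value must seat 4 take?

The 8 variables together cover exactly {1, 2, 3, 4, 5, 6, 7, 8} — 8 values for 8 variables — and 7 appears only in seat 1's list, so seat 1 = 7.
The 7 still-open variables together cover exactly {1, 2, 3, 4, 5, 6, 8} — 7 values for 7 variables — and 2 appears only in seat 6's list, so seat 6 = 2.
The 6 still-open variables together cover exactly {1, 3, 4, 5, 6, 8} — 6 values for 6 variables — and 5 appears only in seat 5's list, so seat 5 = 5.
Among the 5 still-open variables, 8 fits only seat 4 (and all 5 values in {1, 3, 4, 6, 8} must be used), so seat 4 = 8.

8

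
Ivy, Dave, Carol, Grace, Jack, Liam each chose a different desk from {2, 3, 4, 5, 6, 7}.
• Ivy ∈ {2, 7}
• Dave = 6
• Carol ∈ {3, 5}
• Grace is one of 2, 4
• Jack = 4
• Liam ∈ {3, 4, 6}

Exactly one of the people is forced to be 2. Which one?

Grace

Dave's domain is down to {6}, so Dave = 6. So Liam can't be 6.
Jack's domain is down to {4}, so Jack = 4. Strike 4 from Grace, Liam.
So 2 goes to Grace.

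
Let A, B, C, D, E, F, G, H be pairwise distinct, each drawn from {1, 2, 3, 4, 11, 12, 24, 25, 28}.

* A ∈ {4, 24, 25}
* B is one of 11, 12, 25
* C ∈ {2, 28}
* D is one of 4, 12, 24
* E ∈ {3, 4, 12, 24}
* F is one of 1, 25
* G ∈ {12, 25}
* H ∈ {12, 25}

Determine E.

3

G and H between them cover only {12, 25} — a naked pair. Remove those values from A, B, D, E, F.
B has just one choice, so B = 11.
F has just one choice, so F = 1.
A and D between them cover only {4, 24} — a naked pair. Remove those values from E.
So E = 3.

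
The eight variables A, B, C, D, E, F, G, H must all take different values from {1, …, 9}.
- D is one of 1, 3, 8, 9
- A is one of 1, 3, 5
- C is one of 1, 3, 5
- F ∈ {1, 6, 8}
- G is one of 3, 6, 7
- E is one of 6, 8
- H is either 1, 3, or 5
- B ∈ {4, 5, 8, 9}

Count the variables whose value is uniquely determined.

Among the 8 variables, 4 fits only B (and all 8 values in {1, 3, 4, 5, 6, 7, 8, 9} must be used), so B = 4.
Among the 7 still-open variables, 7 fits only G (and all 7 values in {1, 3, 5, 6, 7, 8, 9} must be used), so G = 7.
Among the 6 still-open variables, 9 fits only D (and all 6 values in {1, 3, 5, 6, 8, 9} must be used), so D = 9.
A, C, H between them cover only {1, 3, 5} — a naked triple. Remove those values from F.
Determined: B=4, D=9, G=7. The other variables each still have more than one consistent value. That makes 3.

3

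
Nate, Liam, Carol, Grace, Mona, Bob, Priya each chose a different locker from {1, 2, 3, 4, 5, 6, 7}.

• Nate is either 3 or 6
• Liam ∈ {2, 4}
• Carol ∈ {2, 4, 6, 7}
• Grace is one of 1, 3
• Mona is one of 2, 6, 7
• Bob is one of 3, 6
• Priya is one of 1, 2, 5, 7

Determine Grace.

The 7 variables draw from only 7 values {1, 2, 3, 4, 5, 6, 7}, so each is used; only Priya can be 5, hence Priya = 5.
The 6 still-open variables draw from only 6 values {1, 2, 3, 4, 6, 7}, so each is used; only Grace can be 1, hence Grace = 1.

1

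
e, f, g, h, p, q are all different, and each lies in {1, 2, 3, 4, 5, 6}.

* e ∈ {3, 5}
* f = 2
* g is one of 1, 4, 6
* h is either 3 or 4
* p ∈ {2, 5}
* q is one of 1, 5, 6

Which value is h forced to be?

f must be 2 (only option left). Strike 2 from p.
That leaves p = 5. So e, q can't be 5.
e's domain is down to {3}, so e = 3. Remove 3 from h.
So h = 4.

4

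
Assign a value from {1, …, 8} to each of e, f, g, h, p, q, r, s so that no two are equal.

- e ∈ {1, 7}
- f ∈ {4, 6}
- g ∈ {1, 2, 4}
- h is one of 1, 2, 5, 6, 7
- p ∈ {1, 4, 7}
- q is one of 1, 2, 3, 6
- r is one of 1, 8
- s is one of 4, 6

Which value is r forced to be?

The 8 variables together cover exactly {1, 2, 3, 4, 5, 6, 7, 8} — 8 values for 8 variables — and 3 appears only in q's list, so q = 3.
The 7 still-open variables together cover exactly {1, 2, 4, 5, 6, 7, 8} — 7 values for 7 variables — and 5 appears only in h's list, so h = 5.
The 6 still-open variables together cover exactly {1, 2, 4, 6, 7, 8} — 6 values for 6 variables — and 2 appears only in g's list, so g = 2.
The 5 still-open variables draw from only 5 values {1, 4, 6, 7, 8}, so each is used; only r can be 8, hence r = 8.

8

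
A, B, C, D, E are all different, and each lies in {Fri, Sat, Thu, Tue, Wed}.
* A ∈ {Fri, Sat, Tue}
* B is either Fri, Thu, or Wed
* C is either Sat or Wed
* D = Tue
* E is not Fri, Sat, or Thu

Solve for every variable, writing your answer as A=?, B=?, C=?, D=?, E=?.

D's domain is down to {Tue}, so D = Tue. Remove Tue from A, E.
E must be Wed (only option left). So B, C can't be Wed.
C's domain is down to {Sat}, so C = Sat. Strike Sat from A.
A must be Fri (only option left). Strike Fri from B.
B's domain is down to {Thu}, so B = Thu.

A=Fri, B=Thu, C=Sat, D=Tue, E=Wed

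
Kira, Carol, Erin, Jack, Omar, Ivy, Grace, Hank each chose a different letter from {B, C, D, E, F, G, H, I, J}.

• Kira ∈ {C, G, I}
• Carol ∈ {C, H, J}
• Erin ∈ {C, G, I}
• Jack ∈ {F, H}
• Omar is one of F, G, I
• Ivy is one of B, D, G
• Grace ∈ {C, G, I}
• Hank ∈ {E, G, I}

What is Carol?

The 3 variables Kira, Erin, Grace are confined to {C, G, I}, which locks those values in; drop them from Carol, Omar, Ivy, Hank.
That leaves Omar = F. So Jack can't be F.
Hank has just one choice, so Hank = E.
That leaves Jack = H. Eliminate H elsewhere: Carol.
So Carol = J.

J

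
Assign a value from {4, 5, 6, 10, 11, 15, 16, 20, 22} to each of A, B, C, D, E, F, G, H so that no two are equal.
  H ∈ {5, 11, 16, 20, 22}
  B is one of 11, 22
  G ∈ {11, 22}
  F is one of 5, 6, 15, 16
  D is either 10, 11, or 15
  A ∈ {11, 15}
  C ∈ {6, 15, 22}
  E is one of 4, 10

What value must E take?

The 2 variables B and G are confined to {11, 22}, which locks those values in; drop them from A, C, D, H.
A must be 15 (only option left). Strike 15 from C, D, F.
C's domain is down to {6}, so C = 6. Eliminate 6 elsewhere: F.
That leaves D = 10. Strike 10 from E.
So E = 4.

4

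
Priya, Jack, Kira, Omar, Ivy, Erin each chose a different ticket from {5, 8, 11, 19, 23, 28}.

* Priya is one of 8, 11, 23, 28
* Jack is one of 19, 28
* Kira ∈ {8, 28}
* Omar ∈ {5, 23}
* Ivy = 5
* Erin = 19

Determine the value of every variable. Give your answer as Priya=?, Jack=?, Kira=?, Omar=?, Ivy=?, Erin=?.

Priya=11, Jack=28, Kira=8, Omar=23, Ivy=5, Erin=19

Ivy's domain is down to {5}, so Ivy = 5. Strike 5 from Omar.
That leaves Erin = 19. Strike 19 from Jack.
Jack must be 28 (only option left). Strike 28 from Priya, Kira.
Kira must be 8 (only option left). Remove 8 from Priya.
Omar has just one choice, so Omar = 23. Remove 23 from Priya.
Priya has just one choice, so Priya = 11.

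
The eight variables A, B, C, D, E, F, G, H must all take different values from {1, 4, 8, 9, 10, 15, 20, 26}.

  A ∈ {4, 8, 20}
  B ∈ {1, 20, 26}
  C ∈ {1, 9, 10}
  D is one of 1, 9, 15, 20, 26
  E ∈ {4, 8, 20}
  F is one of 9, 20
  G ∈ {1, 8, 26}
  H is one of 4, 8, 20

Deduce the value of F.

The 8 variables draw from only 8 values {1, 4, 8, 9, 10, 15, 20, 26}, so each is used; only C can be 10, hence C = 10.
The 7 still-open variables draw from only 7 values {1, 4, 8, 9, 15, 20, 26}, so each is used; only D can be 15, hence D = 15.
The 6 still-open variables together cover exactly {1, 4, 8, 9, 20, 26} — 6 values for 6 variables — and 9 appears only in F's list, so F = 9.

9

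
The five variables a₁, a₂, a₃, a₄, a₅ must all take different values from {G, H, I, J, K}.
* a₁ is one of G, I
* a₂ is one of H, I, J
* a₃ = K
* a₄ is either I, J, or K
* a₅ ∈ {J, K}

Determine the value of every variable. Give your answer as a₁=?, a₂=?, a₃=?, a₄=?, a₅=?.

a₃'s domain is down to {K}, so a₃ = K. Eliminate K elsewhere: a₄, a₅.
a₅ has just one choice, so a₅ = J. Strike J from a₂, a₄.
That leaves a₄ = I. Remove I from a₁, a₂.
That leaves a₁ = G.
That leaves a₂ = H.

a₁=G, a₂=H, a₃=K, a₄=I, a₅=J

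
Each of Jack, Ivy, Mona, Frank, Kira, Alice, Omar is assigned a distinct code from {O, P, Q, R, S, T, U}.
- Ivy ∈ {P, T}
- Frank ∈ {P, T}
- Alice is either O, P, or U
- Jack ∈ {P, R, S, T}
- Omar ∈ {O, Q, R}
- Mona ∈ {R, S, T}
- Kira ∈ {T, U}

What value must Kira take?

The 7 variables together cover exactly {O, P, Q, R, S, T, U} — 7 values for 7 variables — and Q appears only in Omar's list, so Omar = Q.
The 6 still-open variables draw from only 6 values {O, P, R, S, T, U}, so each is used; only Alice can be O, hence Alice = O.
Among the 5 still-open variables, U fits only Kira (and all 5 values in {P, R, S, T, U} must be used), so Kira = U.

U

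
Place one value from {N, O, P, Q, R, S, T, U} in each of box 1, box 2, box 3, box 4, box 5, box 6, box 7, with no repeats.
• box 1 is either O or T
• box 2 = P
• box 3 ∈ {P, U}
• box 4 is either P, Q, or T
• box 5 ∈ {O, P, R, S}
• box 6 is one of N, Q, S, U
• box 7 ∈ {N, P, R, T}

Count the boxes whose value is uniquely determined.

box 2 must be P (only option left). So box 3, box 4, box 5, box 7 can't be P.
box 3's domain is down to {U}, so box 3 = U. Remove U from box 6.
Determined: box 2=P, box 3=U. The other boxes each still have more than one consistent value. That makes 2.

2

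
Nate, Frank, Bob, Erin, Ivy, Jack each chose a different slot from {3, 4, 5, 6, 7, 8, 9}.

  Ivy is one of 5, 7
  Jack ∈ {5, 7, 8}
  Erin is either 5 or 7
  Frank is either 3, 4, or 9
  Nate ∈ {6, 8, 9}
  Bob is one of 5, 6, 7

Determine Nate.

Erin and Ivy between them cover only {5, 7} — a naked pair. Remove those values from Bob, Jack.
Bob has just one choice, so Bob = 6. So Nate can't be 6.
Jack has just one choice, so Jack = 8. So Nate can't be 8.
So Nate = 9.

9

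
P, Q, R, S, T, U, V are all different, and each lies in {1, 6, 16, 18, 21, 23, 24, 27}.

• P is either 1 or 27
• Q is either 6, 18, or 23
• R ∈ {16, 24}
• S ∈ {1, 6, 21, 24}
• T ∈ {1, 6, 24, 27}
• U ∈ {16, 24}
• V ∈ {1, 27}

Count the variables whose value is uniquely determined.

2

The 2 variables P and V are confined to {1, 27}, which locks those values in; drop them from S, T.
R and U between them cover only {16, 24} — a naked pair. Remove those values from S, T.
T's domain is down to {6}, so T = 6. Remove 6 from Q, S.
S must be 21 (only option left).
Determined: S=21, T=6. The other variables each still have more than one consistent value. That makes 2.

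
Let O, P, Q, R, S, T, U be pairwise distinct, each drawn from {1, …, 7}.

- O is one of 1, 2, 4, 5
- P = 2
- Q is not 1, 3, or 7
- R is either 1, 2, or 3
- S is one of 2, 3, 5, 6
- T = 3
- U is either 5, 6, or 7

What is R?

P must be 2 (only option left). Strike 2 from O, Q, R, S.
That leaves T = 3. So R, S can't be 3.
So R = 1.

1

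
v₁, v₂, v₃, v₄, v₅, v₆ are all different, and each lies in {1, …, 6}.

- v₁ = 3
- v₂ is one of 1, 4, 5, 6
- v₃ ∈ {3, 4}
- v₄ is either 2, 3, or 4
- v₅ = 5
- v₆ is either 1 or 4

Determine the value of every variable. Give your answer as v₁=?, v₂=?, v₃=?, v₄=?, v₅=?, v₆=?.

v₁=3, v₂=6, v₃=4, v₄=2, v₅=5, v₆=1

v₁ has just one choice, so v₁ = 3. Remove 3 from v₃, v₄.
v₃ has just one choice, so v₃ = 4. Strike 4 from v₂, v₄, v₆.
v₄ has just one choice, so v₄ = 2.
v₅ has just one choice, so v₅ = 5. Remove 5 from v₂.
v₆ has just one choice, so v₆ = 1. Eliminate 1 elsewhere: v₂.
v₂'s domain is down to {6}, so v₂ = 6.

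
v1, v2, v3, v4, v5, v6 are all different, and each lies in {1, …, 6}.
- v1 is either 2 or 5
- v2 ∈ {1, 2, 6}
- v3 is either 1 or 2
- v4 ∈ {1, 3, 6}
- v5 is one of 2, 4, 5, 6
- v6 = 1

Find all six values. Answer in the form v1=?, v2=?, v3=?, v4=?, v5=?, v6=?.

v1=5, v2=6, v3=2, v4=3, v5=4, v6=1

v6 must be 1 (only option left). Remove 1 from v2, v3, v4.
v3's domain is down to {2}, so v3 = 2. So v1, v2, v5 can't be 2.
That leaves v1 = 5. Strike 5 from v5.
v2 has just one choice, so v2 = 6. Remove 6 from v4, v5.
That leaves v4 = 3.
That leaves v5 = 4.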